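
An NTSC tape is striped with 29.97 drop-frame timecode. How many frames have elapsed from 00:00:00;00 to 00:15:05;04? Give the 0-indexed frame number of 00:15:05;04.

27126

Complete 10-minute blocks: 1, each 17982 frames → 17982.
Remaining 5 whole minutes in the current block: 1800 + 4 × 1798 = 8992 frames.
Within the current minute: 5 × 30 + 4 − 2 = 152 (labels ;00/;01 skipped at this minute). Total = 17982 + 8992 + 152 = 27126.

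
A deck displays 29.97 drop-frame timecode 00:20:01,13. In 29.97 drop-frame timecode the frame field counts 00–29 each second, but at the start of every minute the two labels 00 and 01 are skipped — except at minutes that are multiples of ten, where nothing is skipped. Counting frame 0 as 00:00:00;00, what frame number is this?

36007

As if non-drop at 30 labels/s: (0 × 3600 + 20 × 60 + 1) × 30 + 13 = 36043.
Minute boundaries passed: 20; those not divisible by 10: 20 − 2 = 18; dropped labels = 2 × 18 = 36.
Actual frame index = 36043 − 36 = 36007.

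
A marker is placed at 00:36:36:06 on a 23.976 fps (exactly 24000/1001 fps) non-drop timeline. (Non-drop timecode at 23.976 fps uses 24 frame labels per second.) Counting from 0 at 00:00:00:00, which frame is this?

frame 52710

Total seconds to the label: (0 × 3600 + 36 × 60 + 36) = 2196.
Frame index = 2196 × 24 + 6 = 52710.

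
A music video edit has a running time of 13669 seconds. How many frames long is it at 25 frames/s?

Frames = 13669 × 25 = 341725.

341725 frames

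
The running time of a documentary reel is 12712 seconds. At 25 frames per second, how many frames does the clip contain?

Frames = 12712 × 25 = 317800.

317800 frames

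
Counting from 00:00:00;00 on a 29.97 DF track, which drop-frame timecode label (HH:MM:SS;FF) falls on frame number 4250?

Each 10-minute DF block holds 10 × 60 × 30 − 9 × 2 = 17982 frames. 4250 ÷ 17982 → 0 full blocks, remainder 4250.
Within the partial block the first minute is 1800 frames and each further minute 1798, so 2 further minute boundaries passed. Total skipped labels = 18 × 0 + 2 × 2 = 4.
Non-drop label index = 4250 + 4 = 4254; at 30 labels/s that is 00:02:21:24, i.e. DF 00:02:21;24.

00:02:21;24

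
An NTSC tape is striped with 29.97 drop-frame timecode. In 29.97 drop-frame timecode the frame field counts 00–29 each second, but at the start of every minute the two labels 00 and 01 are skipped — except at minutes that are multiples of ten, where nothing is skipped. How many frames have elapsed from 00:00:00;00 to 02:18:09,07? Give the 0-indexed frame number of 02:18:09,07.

As if non-drop at 30 labels/s: (2 × 3600 + 18 × 60 + 9) × 30 + 7 = 248677.
Minute boundaries passed: 138; those not divisible by 10: 138 − 13 = 125; dropped labels = 2 × 125 = 250.
Actual frame index = 248677 − 250 = 248427.

248427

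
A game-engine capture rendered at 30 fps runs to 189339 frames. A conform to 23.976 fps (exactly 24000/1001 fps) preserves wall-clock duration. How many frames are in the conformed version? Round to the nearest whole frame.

Frames at target rate = 189339 × (24000/1001) / (30) = 151471200/1001 ≈ 151319.880.
Nearest whole frame: 151320.

151320 frames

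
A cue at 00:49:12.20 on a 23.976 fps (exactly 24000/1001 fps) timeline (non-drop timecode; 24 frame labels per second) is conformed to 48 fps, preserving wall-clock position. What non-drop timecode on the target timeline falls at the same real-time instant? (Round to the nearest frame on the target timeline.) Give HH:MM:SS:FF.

00:49:15:38

Source frame index: (0×3600 + 49×60 + 12) × 24 + 20 = 70868.
Real time: 70868 / (24000/1001) = 17734717/6000 s.
Target frame: (17734717/6000) × (48) = 17734717/125 ≈ 141877.736 → 141878.
At 48 labels/s: frame 141878 → 00:49:15:38.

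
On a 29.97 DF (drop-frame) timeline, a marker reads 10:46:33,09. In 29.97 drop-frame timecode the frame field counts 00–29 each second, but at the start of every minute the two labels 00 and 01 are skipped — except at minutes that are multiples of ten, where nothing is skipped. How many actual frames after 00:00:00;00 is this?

1162635

As if non-drop at 30 labels/s: (10 × 3600 + 46 × 60 + 33) × 30 + 9 = 1163799.
Minute boundaries passed: 646; those not divisible by 10: 646 − 64 = 582; dropped labels = 2 × 582 = 1164.
Actual frame index = 1163799 − 1164 = 1162635.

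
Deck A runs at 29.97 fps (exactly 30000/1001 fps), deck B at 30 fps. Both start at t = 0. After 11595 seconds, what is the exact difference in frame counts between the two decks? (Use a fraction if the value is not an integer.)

A emits 30000/1001 × 11595 = 347850000/1001 frames; B emits 30 × 11595 = 347850.
Difference = 347850/1001 frames (≈ 347.5025); B is ahead of A.

347850/1001 frames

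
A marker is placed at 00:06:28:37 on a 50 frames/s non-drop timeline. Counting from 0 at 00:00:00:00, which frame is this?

frame 19437

Total seconds to the label: (0 × 3600 + 6 × 60 + 28) = 388.
Frame index = 388 × 50 + 37 = 19437.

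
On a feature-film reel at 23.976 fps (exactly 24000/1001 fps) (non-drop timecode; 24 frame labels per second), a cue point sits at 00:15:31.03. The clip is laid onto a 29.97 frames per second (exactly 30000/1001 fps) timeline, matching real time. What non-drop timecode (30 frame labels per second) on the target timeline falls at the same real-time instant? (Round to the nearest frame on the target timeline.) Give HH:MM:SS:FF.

00:15:31:04

Source frame index: (0×3600 + 15×60 + 31) × 24 + 3 = 22347.
Real time: 22347 / (24000/1001) = 7456449/8000 s.
Target frame: (7456449/8000) × (30000/1001) = 111735/4 ≈ 27933.750 → 27934.
At 30 labels/s: frame 27934 → 00:15:31:04.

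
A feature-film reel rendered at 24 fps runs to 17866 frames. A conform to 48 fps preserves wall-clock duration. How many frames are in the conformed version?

Target frames = source frames × (target rate / source rate) = 17866 × (48)/(24) = 17866 × 2 = 35732.

35732 frames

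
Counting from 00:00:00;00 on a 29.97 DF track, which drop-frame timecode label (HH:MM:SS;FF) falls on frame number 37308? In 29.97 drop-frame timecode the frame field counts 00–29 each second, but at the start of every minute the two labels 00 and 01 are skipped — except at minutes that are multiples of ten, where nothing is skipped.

00:20:44;24

Each 10-minute DF block holds 10 × 60 × 30 − 9 × 2 = 17982 frames. 37308 ÷ 17982 → 2 full blocks, remainder 1344.
Within the partial block the first minute is 1800 frames and each further minute 1798, so 0 further minute boundaries passed. Total skipped labels = 18 × 2 + 2 × 0 = 36.
Non-drop label index = 37308 + 36 = 37344; at 30 labels/s that is 00:20:44:24, i.e. DF 00:20:44;24.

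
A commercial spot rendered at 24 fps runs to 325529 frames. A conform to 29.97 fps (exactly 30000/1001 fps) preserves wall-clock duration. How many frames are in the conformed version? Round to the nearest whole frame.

406505 frames

Frames at target rate = 325529 × (30000/1001) / (24) = 406911250/1001 ≈ 406504.745.
Nearest whole frame: 406505.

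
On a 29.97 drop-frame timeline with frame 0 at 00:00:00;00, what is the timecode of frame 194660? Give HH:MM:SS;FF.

01:48:15;06

Ten DF minutes hold 17982 frames, so frame 194660 lies in block 10 (frames 179820–197801) with 14840 frames into that block.
The block's first minute is 1800 frames and the rest 1798 each; 14840 frames reaches minute 8, so 10 × 18 + 8 × 2 = 196 labels have been skipped so far.
Adding those back, label number 194660 + 196 = 194856 at 30 labels/s is 6495 s + 6 f = 1 h 48 min 15 s frame 6, i.e. 01:48:15;06.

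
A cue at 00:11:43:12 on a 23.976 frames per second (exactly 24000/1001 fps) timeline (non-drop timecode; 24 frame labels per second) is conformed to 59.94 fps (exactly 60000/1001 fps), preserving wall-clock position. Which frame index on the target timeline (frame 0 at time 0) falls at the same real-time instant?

Source frame index: (0×3600 + 11×60 + 43) × 24 + 12 = 16884.
Real time: 16884 / (24000/1001) = 1408407/2000 s.
Target frame: (1408407/2000) × (60000/1001) = 42210.

frame 42210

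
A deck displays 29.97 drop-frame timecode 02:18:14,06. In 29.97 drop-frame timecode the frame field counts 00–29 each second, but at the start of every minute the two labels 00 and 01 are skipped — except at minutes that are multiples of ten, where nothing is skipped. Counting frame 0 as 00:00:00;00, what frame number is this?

248576

As if non-drop at 30 labels/s: (2 × 3600 + 18 × 60 + 14) × 30 + 6 = 248826.
Minute boundaries passed: 138; those not divisible by 10: 138 − 13 = 125; dropped labels = 2 × 125 = 250.
Actual frame index = 248826 − 250 = 248576.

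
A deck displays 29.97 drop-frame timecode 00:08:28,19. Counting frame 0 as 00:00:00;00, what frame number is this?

15243

Complete 10-minute blocks: 0, each 17982 frames → 0.
Remaining 8 whole minutes in the current block: 1800 + 7 × 1798 = 14386 frames.
Within the current minute: 28 × 30 + 19 − 2 = 857 (labels ;00/;01 skipped at this minute). Total = 0 + 14386 + 857 = 15243.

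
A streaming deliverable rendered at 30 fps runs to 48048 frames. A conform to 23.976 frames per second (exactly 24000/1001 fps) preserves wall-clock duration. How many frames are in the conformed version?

Target frames = source frames × (target rate / source rate) = 48048 × (24000/1001)/(30) = 48048 × 800/1001 = 38400.

38400 frames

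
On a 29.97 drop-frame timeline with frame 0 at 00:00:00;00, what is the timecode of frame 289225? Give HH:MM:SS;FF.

Each 10-minute DF block holds 10 × 60 × 30 − 9 × 2 = 17982 frames. 289225 ÷ 17982 → 16 full blocks, remainder 1513.
Within the partial block the first minute is 1800 frames and each further minute 1798, so 0 further minute boundaries passed. Total skipped labels = 18 × 16 + 2 × 0 = 288.
Non-drop label index = 289225 + 288 = 289513; at 30 labels/s that is 02:40:50:13, i.e. DF 02:40:50;13.

02:40:50;13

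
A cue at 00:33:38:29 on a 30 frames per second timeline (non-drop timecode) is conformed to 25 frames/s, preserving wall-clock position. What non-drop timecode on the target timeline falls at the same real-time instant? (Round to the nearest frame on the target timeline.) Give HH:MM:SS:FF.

00:33:38:24

Source frame index: (0×3600 + 33×60 + 38) × 30 + 29 = 60569.
Real time: 60569 / (30) = 60569/30 s.
Target frame: (60569/30) × (25) = 302845/6 ≈ 50474.167 → 50474.
At 25 labels/s: frame 50474 → 00:33:38:24.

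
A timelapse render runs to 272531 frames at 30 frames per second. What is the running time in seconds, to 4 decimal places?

9084.3667 seconds

Running time = 272531 × 1/30 = 272531/30 s ≈ 9084.3667 s.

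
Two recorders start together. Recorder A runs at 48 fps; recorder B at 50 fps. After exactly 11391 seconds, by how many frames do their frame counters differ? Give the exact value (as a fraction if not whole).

22782 frames

A emits 48 × 11391 = 546768 frames; B emits 50 × 11391 = 569550.
Difference = 22782 frames; B is ahead of A.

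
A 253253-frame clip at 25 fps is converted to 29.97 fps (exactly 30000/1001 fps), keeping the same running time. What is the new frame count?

Target frames = source frames × (target rate / source rate) = 253253 × (30000/1001)/(25) = 253253 × 1200/1001 = 303600.

303600 frames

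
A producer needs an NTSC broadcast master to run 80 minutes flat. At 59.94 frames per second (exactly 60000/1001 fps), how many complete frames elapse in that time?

287712 frames

80 min = 4800 s.
Frames = 4800 × 60000/1001 = 288000000/1001 ≈ 287712.2877.
Complete frames: 287712.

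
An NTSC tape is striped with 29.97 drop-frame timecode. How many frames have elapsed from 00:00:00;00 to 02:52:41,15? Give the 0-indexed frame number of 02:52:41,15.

As if non-drop at 30 labels/s: (2 × 3600 + 52 × 60 + 41) × 30 + 15 = 310845.
Minute boundaries passed: 172; those not divisible by 10: 172 − 17 = 155; dropped labels = 2 × 155 = 310.
Actual frame index = 310845 − 310 = 310535.

310535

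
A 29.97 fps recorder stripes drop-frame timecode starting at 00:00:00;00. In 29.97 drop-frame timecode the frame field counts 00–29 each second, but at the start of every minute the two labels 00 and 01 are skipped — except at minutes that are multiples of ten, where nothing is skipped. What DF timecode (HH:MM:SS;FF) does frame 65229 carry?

Each 10-minute DF block holds 10 × 60 × 30 − 9 × 2 = 17982 frames. 65229 ÷ 17982 → 3 full blocks, remainder 11283.
Within the partial block the first minute is 1800 frames and each further minute 1798, so 6 further minute boundaries passed. Total skipped labels = 18 × 3 + 2 × 6 = 66.
Non-drop label index = 65229 + 66 = 65295; at 30 labels/s that is 00:36:16:15, i.e. DF 00:36:16;15.

00:36:16;15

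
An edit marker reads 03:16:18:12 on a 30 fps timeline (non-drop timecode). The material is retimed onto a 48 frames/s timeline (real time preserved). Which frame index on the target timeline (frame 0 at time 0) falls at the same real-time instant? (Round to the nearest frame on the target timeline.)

Source frame index: (3×3600 + 16×60 + 18) × 30 + 12 = 353352.
Real time: 353352 / (30) = 58892/5 s.
Target frame: (58892/5) × (48) = 2826816/5 ≈ 565363.200 → 565363.

frame 565363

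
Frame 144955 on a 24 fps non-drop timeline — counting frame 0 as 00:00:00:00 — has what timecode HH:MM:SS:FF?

144955 ÷ 24 = 6039 full seconds, remainder 19 frames.
6039 s = 1 h 40 min 39 s.
Timecode: 01:40:39:19.

01:40:39:19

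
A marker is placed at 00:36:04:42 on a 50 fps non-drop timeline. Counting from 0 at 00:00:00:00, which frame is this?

Total seconds to the label: (0 × 3600 + 36 × 60 + 4) = 2164.
Frame index = 2164 × 50 + 42 = 108242.

108242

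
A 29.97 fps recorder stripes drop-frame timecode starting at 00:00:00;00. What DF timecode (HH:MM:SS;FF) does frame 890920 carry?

08:15:27;02

Ten DF minutes hold 17982 frames, so frame 890920 lies in block 49 (frames 881118–899099) with 9802 frames into that block.
The block's first minute is 1800 frames and the rest 1798 each; 9802 frames reaches minute 5, so 49 × 18 + 5 × 2 = 892 labels have been skipped so far.
Adding those back, label number 890920 + 892 = 891812 at 30 labels/s is 29727 s + 2 f = 8 h 15 min 27 s frame 2, i.e. 08:15:27;02.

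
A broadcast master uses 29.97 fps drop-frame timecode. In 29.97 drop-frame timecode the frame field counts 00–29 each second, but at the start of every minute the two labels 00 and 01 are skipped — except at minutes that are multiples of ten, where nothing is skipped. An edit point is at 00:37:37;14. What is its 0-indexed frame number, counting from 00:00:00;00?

67656

Complete 10-minute blocks: 3, each 17982 frames → 53946.
Remaining 7 whole minutes in the current block: 1800 + 6 × 1798 = 12588 frames.
Within the current minute: 37 × 30 + 14 − 2 = 1122 (labels ;00/;01 skipped at this minute). Total = 53946 + 12588 + 1122 = 67656.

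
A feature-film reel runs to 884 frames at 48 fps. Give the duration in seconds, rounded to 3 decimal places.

18.417 seconds

Running time = 884 × 1/48 = 221/12 s ≈ 18.417 s.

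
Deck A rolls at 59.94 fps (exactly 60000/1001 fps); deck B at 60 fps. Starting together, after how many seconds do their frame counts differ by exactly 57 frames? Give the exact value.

The gap grows by |60 − 60000/1001| = 60/1001 frames per second.
Time for a 57-frame gap: 57 ÷ (60/1001) = 950.95 s.

950.95 seconds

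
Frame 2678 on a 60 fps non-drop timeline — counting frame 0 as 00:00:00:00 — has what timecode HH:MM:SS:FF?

2678 ÷ 60 = 44 full seconds, remainder 38 frames.
44 s = 0 h 0 min 44 s.
Timecode: 00:00:44:38.

00:00:44:38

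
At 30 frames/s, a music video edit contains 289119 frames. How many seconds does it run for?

9637.3 seconds

Running time = 289119 / (30) = 9637.3 s.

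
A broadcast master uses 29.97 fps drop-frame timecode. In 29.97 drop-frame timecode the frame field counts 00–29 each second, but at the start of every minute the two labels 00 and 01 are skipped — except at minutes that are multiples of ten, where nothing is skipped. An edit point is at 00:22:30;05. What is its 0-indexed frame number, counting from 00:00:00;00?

40465

As if non-drop at 30 labels/s: (0 × 3600 + 22 × 60 + 30) × 30 + 5 = 40505.
Minute boundaries passed: 22; those not divisible by 10: 22 − 2 = 20; dropped labels = 2 × 20 = 40.
Actual frame index = 40505 − 40 = 40465.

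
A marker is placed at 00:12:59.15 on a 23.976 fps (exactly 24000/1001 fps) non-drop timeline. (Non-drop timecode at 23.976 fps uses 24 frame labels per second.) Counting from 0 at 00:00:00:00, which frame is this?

Total seconds to the label: (0 × 3600 + 12 × 60 + 59) = 779.
Frame index = 779 × 24 + 15 = 18711.

18711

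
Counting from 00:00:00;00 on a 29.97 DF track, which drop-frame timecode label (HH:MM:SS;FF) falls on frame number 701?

00:00:23;11

Ten DF minutes hold 17982 frames, so frame 701 lies in block 0 (frames 0–17981) with 701 frames into that block.
The block's first minute is 1800 frames and the rest 1798 each; 701 frames reaches minute 0, so 0 × 18 + 0 × 2 = 0 labels have been skipped so far.
Adding those back, label number 701 + 0 = 701 at 30 labels/s is 23 s + 11 f = 0 h 0 min 23 s frame 11, i.e. 00:00:23;11.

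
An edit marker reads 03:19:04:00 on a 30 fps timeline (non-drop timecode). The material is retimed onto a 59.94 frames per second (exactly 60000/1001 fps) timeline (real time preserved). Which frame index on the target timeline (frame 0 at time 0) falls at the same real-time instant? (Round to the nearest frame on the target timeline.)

frame 715924

Source frame index: (3×3600 + 19×60 + 4) × 30 + 0 = 358320.
Real time: 358320 / (30) = 11944 s.
Target frame: (11944) × (60000/1001) = 716640000/1001 ≈ 715924.076 → 715924.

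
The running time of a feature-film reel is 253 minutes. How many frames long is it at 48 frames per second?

728640 frames

253 min = 15180 s.
Frames = 15180 × 48 = 728640.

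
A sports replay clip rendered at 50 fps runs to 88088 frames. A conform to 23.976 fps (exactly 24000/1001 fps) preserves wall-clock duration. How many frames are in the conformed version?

Target frames = source frames × (target rate / source rate) = 88088 × (24000/1001)/(50) = 88088 × 480/1001 = 42240.

42240 frames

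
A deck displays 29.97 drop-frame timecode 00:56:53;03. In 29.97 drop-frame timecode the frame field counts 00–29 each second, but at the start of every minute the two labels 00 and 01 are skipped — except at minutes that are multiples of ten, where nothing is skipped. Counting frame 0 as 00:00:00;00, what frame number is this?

Complete 10-minute blocks: 5, each 17982 frames → 89910.
Remaining 6 whole minutes in the current block: 1800 + 5 × 1798 = 10790 frames.
Within the current minute: 53 × 30 + 3 − 2 = 1591 (labels ;00/;01 skipped at this minute). Total = 89910 + 10790 + 1591 = 102291.

102291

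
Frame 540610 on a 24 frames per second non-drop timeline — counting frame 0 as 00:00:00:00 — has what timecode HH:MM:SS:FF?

06:15:25:10

540610 ÷ 24 = 22525 full seconds, remainder 10 frames.
22525 s = 6 h 15 min 25 s.
Timecode: 06:15:25:10.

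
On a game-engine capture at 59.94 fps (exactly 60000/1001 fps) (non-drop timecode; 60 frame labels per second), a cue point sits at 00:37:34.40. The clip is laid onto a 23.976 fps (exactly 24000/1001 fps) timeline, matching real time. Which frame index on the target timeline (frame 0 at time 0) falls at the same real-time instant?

Source frame index: (0×3600 + 37×60 + 34) × 60 + 40 = 135280.
Real time: 135280 / (60000/1001) = 1692691/750 s.
Target frame: (1692691/750) × (24000/1001) = 54112.

frame 54112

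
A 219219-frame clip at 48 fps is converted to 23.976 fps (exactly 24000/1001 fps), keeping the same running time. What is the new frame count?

Target frames = source frames × (target rate / source rate) = 219219 × (24000/1001)/(48) = 219219 × 500/1001 = 109500.

109500 frames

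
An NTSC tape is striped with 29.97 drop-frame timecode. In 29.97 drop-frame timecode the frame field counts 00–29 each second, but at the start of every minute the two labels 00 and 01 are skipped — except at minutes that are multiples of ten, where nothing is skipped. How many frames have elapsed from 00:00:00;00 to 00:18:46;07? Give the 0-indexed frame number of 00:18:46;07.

As if non-drop at 30 labels/s: (0 × 3600 + 18 × 60 + 46) × 30 + 7 = 33787.
Minute boundaries passed: 18; those not divisible by 10: 18 − 1 = 17; dropped labels = 2 × 17 = 34.
Actual frame index = 33787 − 34 = 33753.

33753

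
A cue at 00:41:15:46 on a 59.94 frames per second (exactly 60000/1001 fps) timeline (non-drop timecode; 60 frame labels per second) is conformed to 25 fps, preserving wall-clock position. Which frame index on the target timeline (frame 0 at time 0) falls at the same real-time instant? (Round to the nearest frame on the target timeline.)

Source frame index: (0×3600 + 41×60 + 15) × 60 + 46 = 148546.
Real time: 148546 / (60000/1001) = 74347273/30000 s.
Target frame: (74347273/30000) × (25) = 74347273/1200 ≈ 61956.061 → 61956.

frame 61956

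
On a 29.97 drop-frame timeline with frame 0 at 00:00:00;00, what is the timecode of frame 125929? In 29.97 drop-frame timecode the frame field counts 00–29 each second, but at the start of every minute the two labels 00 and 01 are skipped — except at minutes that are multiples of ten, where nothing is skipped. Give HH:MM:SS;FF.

01:10:01;25

Each 10-minute DF block holds 10 × 60 × 30 − 9 × 2 = 17982 frames. 125929 ÷ 17982 → 7 full blocks, remainder 55.
Within the partial block the first minute is 1800 frames and each further minute 1798, so 0 further minute boundaries passed. Total skipped labels = 18 × 7 + 2 × 0 = 126.
Non-drop label index = 125929 + 126 = 126055; at 30 labels/s that is 01:10:01:25, i.e. DF 01:10:01;25.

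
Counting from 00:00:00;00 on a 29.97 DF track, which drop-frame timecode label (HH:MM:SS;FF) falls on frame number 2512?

Each 10-minute DF block holds 10 × 60 × 30 − 9 × 2 = 17982 frames. 2512 ÷ 17982 → 0 full blocks, remainder 2512.
Within the partial block the first minute is 1800 frames and each further minute 1798, so 1 further minute boundary passed. Total skipped labels = 18 × 0 + 2 × 1 = 2.
Non-drop label index = 2512 + 2 = 2514; at 30 labels/s that is 00:01:23:24, i.e. DF 00:01:23;24.

00:01:23;24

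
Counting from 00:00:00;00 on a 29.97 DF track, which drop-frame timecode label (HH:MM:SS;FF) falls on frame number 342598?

03:10:31;10

Ten DF minutes hold 17982 frames, so frame 342598 lies in block 19 (frames 341658–359639) with 940 frames into that block.
The block's first minute is 1800 frames and the rest 1798 each; 940 frames reaches minute 0, so 19 × 18 + 0 × 2 = 342 labels have been skipped so far.
Adding those back, label number 342598 + 342 = 342940 at 30 labels/s is 11431 s + 10 f = 3 h 10 min 31 s frame 10, i.e. 03:10:31;10.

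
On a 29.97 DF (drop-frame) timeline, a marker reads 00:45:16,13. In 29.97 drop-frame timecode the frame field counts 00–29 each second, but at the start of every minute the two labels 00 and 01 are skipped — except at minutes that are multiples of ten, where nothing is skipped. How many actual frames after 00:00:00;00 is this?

81411

Complete 10-minute blocks: 4, each 17982 frames → 71928.
Remaining 5 whole minutes in the current block: 1800 + 4 × 1798 = 8992 frames.
Within the current minute: 16 × 30 + 13 − 2 = 491 (labels ;00/;01 skipped at this minute). Total = 71928 + 8992 + 491 = 81411.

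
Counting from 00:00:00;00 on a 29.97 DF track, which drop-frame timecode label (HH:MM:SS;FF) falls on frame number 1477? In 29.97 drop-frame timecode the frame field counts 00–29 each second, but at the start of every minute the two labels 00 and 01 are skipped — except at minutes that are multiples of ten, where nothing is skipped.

Ten DF minutes hold 17982 frames, so frame 1477 lies in block 0 (frames 0–17981) with 1477 frames into that block.
The block's first minute is 1800 frames and the rest 1798 each; 1477 frames reaches minute 0, so 0 × 18 + 0 × 2 = 0 labels have been skipped so far.
Adding those back, label number 1477 + 0 = 1477 at 30 labels/s is 49 s + 7 f = 0 h 0 min 49 s frame 7, i.e. 00:00:49;07.

00:00:49;07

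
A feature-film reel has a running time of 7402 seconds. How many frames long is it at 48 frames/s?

Frames = 7402 × 48 = 355296.

355296 frames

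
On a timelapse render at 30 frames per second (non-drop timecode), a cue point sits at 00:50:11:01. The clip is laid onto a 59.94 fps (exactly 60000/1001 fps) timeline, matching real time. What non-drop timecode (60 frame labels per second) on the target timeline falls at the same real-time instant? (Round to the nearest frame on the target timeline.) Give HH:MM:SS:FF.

Source frame index: (0×3600 + 50×60 + 11) × 30 + 1 = 90331.
Real time: 90331 / (30) = 90331/30 s.
Target frame: (90331/30) × (60000/1001) = 180662000/1001 ≈ 180481.518 → 180482.
At 60 labels/s: frame 180482 → 00:50:08:02.

00:50:08:02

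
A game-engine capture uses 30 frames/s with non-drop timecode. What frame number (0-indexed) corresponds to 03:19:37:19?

Total seconds to the label: (3 × 3600 + 19 × 60 + 37) = 11977.
Frame index = 11977 × 30 + 19 = 359329.

frame 359329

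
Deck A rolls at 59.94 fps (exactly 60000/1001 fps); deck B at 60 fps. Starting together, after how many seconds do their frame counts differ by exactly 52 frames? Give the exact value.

The gap grows by |60 − 60000/1001| = 60/1001 frames per second.
Time for a 52-frame gap: 52 ÷ (60/1001) = 13013/15 s.

13013/15 seconds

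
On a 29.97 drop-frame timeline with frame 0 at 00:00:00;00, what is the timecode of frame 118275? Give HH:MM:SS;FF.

01:05:46;13

Each 10-minute DF block holds 10 × 60 × 30 − 9 × 2 = 17982 frames. 118275 ÷ 17982 → 6 full blocks, remainder 10383.
Within the partial block the first minute is 1800 frames and each further minute 1798, so 5 further minute boundaries passed. Total skipped labels = 18 × 6 + 2 × 5 = 118.
Non-drop label index = 118275 + 118 = 118393; at 30 labels/s that is 01:05:46:13, i.e. DF 01:05:46;13.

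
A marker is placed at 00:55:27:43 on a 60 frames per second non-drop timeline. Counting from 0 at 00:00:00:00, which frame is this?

frame 199663

Total seconds to the label: (0 × 3600 + 55 × 60 + 27) = 3327.
Frame index = 3327 × 60 + 43 = 199663.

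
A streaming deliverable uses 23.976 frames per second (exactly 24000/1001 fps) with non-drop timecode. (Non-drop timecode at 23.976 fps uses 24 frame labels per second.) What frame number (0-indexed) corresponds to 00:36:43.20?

Total seconds to the label: (0 × 3600 + 36 × 60 + 43) = 2203.
Frame index = 2203 × 24 + 20 = 52892.

52892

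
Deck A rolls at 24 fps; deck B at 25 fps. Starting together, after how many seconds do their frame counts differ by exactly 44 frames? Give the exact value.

44 seconds

The gap grows by |25 − 24| = 1 frame per second.
Time for a 44-frame gap: 44 ÷ (1) = 44 s.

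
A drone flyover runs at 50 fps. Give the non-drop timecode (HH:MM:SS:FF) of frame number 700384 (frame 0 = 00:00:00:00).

700384 ÷ 50 = 14007 full seconds, remainder 34 frames.
14007 s = 3 h 53 min 27 s.
Timecode: 03:53:27:34.

03:53:27:34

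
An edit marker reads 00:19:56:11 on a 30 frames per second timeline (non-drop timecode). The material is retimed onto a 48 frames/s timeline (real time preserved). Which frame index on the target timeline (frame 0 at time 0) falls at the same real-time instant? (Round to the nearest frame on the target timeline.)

frame 57426

Source frame index: (0×3600 + 19×60 + 56) × 30 + 11 = 35891.
Real time: 35891 / (30) = 35891/30 s.
Target frame: (35891/30) × (48) = 287128/5 ≈ 57425.600 → 57426.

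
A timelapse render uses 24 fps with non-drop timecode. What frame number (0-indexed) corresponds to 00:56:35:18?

81498

Total seconds to the label: (0 × 3600 + 56 × 60 + 35) = 3395.
Frame index = 3395 × 24 + 18 = 81498.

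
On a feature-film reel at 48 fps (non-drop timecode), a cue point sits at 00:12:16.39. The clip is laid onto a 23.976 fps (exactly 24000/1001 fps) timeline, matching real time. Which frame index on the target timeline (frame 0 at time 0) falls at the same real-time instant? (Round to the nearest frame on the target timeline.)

frame 17666

Source frame index: (0×3600 + 12×60 + 16) × 48 + 39 = 35367.
Real time: 35367 / (48) = 11789/16 s.
Target frame: (11789/16) × (24000/1001) = 17683500/1001 ≈ 17665.834 → 17666.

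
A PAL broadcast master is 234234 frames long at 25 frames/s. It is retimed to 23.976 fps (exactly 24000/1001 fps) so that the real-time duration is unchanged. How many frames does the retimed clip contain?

Target frames = source frames × (target rate / source rate) = 234234 × (24000/1001)/(25) = 234234 × 960/1001 = 224640.

224640 frames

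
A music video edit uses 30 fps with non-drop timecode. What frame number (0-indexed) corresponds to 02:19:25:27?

Total seconds to the label: (2 × 3600 + 19 × 60 + 25) = 8365.
Frame index = 8365 × 30 + 27 = 250977.

frame 250977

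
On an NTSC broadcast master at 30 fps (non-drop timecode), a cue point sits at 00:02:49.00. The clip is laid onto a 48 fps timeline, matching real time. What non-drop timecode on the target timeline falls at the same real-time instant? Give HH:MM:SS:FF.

00:02:49:00

Source frame index: (0×3600 + 2×60 + 49) × 30 + 0 = 5070.
Real time: 5070 / (30) = 169 s.
Target frame: (169) × (48) = 8112.
At 48 labels/s: frame 8112 → 00:02:49:00.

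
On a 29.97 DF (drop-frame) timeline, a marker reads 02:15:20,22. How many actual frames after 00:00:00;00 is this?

243378

As if non-drop at 30 labels/s: (2 × 3600 + 15 × 60 + 20) × 30 + 22 = 243622.
Minute boundaries passed: 135; those not divisible by 10: 135 − 13 = 122; dropped labels = 2 × 122 = 244.
Actual frame index = 243622 − 244 = 243378.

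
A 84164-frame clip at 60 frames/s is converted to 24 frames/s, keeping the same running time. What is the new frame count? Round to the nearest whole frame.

33666 frames

Frames at target rate = 84164 × (24) / (60) = 168328/5 ≈ 33665.600.
Nearest whole frame: 33666.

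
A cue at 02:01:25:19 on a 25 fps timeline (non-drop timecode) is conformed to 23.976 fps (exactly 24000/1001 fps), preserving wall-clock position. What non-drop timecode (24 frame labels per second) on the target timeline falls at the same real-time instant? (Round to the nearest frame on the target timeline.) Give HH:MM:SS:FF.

02:01:18:12

Source frame index: (2×3600 + 1×60 + 25) × 25 + 19 = 182144.
Real time: 182144 / (25) = 182144/25 s.
Target frame: (182144/25) × (24000/1001) = 174858240/1001 ≈ 174683.556 → 174684.
At 24 labels/s: frame 174684 → 02:01:18:12.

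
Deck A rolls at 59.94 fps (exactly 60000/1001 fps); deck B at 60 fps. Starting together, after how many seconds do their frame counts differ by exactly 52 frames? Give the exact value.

13013/15 seconds

The gap grows by |60 − 60000/1001| = 60/1001 frames per second.
Time for a 52-frame gap: 52 ÷ (60/1001) = 13013/15 s.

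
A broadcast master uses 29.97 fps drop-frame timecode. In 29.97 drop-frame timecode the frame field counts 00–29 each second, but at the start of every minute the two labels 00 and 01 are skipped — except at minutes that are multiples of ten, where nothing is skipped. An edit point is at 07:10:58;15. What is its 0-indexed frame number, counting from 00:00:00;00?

As if non-drop at 30 labels/s: (7 × 3600 + 10 × 60 + 58) × 30 + 15 = 775755.
Minute boundaries passed: 430; those not divisible by 10: 430 − 43 = 387; dropped labels = 2 × 387 = 774.
Actual frame index = 775755 − 774 = 774981.

774981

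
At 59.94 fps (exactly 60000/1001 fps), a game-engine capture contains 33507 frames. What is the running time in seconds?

559.00845 seconds

Running time = 33507 / (60000/1001) = 559.00845 s.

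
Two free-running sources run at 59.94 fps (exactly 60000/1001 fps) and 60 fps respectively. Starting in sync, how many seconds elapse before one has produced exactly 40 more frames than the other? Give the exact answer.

2002/3 seconds

The gap grows by |60 − 60000/1001| = 60/1001 frames per second.
Time for a 40-frame gap: 40 ÷ (60/1001) = 2002/3 s.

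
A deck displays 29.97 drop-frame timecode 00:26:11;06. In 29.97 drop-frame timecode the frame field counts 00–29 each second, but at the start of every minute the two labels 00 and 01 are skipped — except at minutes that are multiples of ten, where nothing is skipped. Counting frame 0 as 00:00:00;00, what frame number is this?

Complete 10-minute blocks: 2, each 17982 frames → 35964.
Remaining 6 whole minutes in the current block: 1800 + 5 × 1798 = 10790 frames.
Within the current minute: 11 × 30 + 6 − 2 = 334 (labels ;00/;01 skipped at this minute). Total = 35964 + 10790 + 334 = 47088.

47088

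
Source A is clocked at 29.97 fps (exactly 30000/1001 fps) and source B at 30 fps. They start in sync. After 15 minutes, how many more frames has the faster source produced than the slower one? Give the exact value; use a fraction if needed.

27000/1001 frames

15 min = 900 s.
A emits 30000/1001 × 900 = 27000000/1001 frames; B emits 30 × 900 = 27000.
Difference = 27000/1001 frames (≈ 26.9730); B is ahead of A.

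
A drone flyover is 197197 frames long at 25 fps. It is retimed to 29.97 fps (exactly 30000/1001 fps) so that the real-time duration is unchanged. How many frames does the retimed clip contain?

Target frames = source frames × (target rate / source rate) = 197197 × (30000/1001)/(25) = 197197 × 1200/1001 = 236400.

236400 frames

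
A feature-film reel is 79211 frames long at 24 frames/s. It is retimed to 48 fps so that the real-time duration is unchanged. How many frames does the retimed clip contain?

158422 frames

Target frames = source frames × (target rate / source rate) = 79211 × (48)/(24) = 79211 × 2 = 158422.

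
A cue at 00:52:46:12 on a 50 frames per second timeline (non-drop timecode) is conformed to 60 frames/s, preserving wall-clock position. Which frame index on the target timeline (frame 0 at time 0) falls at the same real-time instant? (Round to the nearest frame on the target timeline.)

frame 189974

Source frame index: (0×3600 + 52×60 + 46) × 50 + 12 = 158312.
Real time: 158312 / (50) = 79156/25 s.
Target frame: (79156/25) × (60) = 949872/5 ≈ 189974.400 → 189974.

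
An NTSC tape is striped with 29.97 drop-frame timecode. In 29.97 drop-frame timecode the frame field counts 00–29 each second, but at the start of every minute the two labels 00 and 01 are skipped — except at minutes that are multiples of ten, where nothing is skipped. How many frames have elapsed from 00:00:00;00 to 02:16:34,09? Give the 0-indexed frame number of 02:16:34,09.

245583

Complete 10-minute blocks: 13, each 17982 frames → 233766.
Remaining 6 whole minutes in the current block: 1800 + 5 × 1798 = 10790 frames.
Within the current minute: 34 × 30 + 9 − 2 = 1027 (labels ;00/;01 skipped at this minute). Total = 233766 + 10790 + 1027 = 245583.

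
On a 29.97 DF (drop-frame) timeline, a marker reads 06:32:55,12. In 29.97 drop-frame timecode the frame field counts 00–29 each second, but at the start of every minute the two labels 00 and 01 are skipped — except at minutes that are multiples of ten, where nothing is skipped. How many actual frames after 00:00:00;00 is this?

706556

Complete 10-minute blocks: 39, each 17982 frames → 701298.
Remaining 2 whole minutes in the current block: 1800 + 1 × 1798 = 3598 frames.
Within the current minute: 55 × 30 + 12 − 2 = 1660 (labels ;00/;01 skipped at this minute). Total = 701298 + 3598 + 1660 = 706556.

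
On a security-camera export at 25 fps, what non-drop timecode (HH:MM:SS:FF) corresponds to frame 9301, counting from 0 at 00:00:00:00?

9301 ÷ 25 = 372 full seconds, remainder 1 frame.
372 s = 0 h 6 min 12 s.
Timecode: 00:06:12:01.

00:06:12:01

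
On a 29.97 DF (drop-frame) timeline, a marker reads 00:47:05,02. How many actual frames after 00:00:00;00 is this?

Complete 10-minute blocks: 4, each 17982 frames → 71928.
Remaining 7 whole minutes in the current block: 1800 + 6 × 1798 = 12588 frames.
Within the current minute: 5 × 30 + 2 − 2 = 150 (labels ;00/;01 skipped at this minute). Total = 71928 + 12588 + 150 = 84666.

84666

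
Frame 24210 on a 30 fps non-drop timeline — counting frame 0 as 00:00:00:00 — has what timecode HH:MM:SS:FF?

24210 ÷ 30 = 807 full seconds, remainder 0 frames.
807 s = 0 h 13 min 27 s.
Timecode: 00:13:27:00.

00:13:27:00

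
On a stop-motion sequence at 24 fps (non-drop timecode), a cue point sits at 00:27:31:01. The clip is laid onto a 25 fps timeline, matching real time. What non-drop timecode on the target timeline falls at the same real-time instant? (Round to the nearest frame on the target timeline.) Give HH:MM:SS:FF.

Source frame index: (0×3600 + 27×60 + 31) × 24 + 1 = 39625.
Real time: 39625 / (24) = 39625/24 s.
Target frame: (39625/24) × (25) = 990625/24 ≈ 41276.042 → 41276.
At 25 labels/s: frame 41276 → 00:27:31:01.

00:27:31:01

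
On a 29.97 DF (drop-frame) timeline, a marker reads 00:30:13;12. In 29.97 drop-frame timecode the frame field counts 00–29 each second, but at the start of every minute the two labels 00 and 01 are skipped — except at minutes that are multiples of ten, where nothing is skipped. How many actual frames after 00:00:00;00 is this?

54348

As if non-drop at 30 labels/s: (0 × 3600 + 30 × 60 + 13) × 30 + 12 = 54402.
Minute boundaries passed: 30; those not divisible by 10: 30 − 3 = 27; dropped labels = 2 × 27 = 54.
Actual frame index = 54402 − 54 = 54348.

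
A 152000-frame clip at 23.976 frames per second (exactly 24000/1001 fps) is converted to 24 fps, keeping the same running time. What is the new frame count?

152152 frames

Target frames = source frames × (target rate / source rate) = 152000 × (24)/(24000/1001) = 152000 × 1001/1000 = 152152.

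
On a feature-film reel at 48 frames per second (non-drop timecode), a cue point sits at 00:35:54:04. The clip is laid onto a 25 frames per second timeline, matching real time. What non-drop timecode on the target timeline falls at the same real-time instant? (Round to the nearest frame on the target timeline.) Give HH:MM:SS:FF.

Source frame index: (0×3600 + 35×60 + 54) × 48 + 4 = 103396.
Real time: 103396 / (48) = 25849/12 s.
Target frame: (25849/12) × (25) = 646225/12 ≈ 53852.083 → 53852.
At 25 labels/s: frame 53852 → 00:35:54:02.

00:35:54:02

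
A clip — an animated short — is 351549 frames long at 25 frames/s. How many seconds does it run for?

14061.96 seconds

Running time = 351549 / (25) = 14061.96 s.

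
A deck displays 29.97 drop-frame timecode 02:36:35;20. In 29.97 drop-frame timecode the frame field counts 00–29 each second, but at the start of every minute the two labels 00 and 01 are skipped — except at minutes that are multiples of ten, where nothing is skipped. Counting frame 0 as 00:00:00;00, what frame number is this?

281588

Complete 10-minute blocks: 15, each 17982 frames → 269730.
Remaining 6 whole minutes in the current block: 1800 + 5 × 1798 = 10790 frames.
Within the current minute: 35 × 30 + 20 − 2 = 1068 (labels ;00/;01 skipped at this minute). Total = 269730 + 10790 + 1068 = 281588.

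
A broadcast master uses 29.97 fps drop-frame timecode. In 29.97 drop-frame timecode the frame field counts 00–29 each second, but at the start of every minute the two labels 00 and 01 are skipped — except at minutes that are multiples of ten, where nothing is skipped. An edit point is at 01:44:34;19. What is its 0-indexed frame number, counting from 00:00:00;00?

As if non-drop at 30 labels/s: (1 × 3600 + 44 × 60 + 34) × 30 + 19 = 188239.
Minute boundaries passed: 104; those not divisible by 10: 104 − 10 = 94; dropped labels = 2 × 94 = 188.
Actual frame index = 188239 − 188 = 188051.

188051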